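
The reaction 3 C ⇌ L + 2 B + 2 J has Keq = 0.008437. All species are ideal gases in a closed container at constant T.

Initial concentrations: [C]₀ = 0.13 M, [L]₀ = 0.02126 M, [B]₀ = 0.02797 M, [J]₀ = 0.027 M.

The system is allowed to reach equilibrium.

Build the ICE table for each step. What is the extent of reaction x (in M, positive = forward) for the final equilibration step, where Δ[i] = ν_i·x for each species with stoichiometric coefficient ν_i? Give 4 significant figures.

x = 0.0244 M

Q₀ = 5.5188e-06 vs Keq = 0.008437 ⇒ Q<K, forward
Step 1:
                   C          L          B          J
  Initial       0.13    0.02126    0.02797      0.027
  Change     -0.0732     0.0244     0.0488     0.0488
  Equil       0.0568    0.04566    0.07677     0.0758
  solve Keq expr → x = 0.0244; check Q = 0.008437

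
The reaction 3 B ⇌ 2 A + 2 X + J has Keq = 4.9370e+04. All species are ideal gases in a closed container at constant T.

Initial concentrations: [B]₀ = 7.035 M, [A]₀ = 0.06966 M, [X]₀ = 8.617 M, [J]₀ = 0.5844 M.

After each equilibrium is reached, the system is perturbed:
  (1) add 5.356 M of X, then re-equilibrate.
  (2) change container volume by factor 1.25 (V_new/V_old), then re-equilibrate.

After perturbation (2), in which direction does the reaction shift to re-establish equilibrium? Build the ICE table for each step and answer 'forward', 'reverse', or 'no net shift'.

Direction: forward

Q₀ = 6.0478e-04 vs Keq = 4.9370e+04 ⇒ Q<K, forward
Step 1:
                   B          A          X          J
  Initial      7.035    0.06966      8.617     0.5844
  Change      -6.472      4.315      4.315      2.157
  Equil       0.5631      4.384      12.93      2.742
  solve Keq expr → x = 2.157; check Q = 4.9370e+04
Then add 5.356 M of X.
Step 2:
                   B          A          X          J
  Initial     0.5631      4.384      18.29      2.742
  Change      0.1309   -0.08729   -0.08729   -0.04365
  Equil        0.694      4.297       18.2      2.698
  solve Keq expr → x = -0.04365; check Q = 4.9370e+04
Then change container volume by factor 1.25 (V_new/V_old).
Step 3:
                   B          A          X          J
  Initial     0.5552      3.438      14.56      2.158
  Change    -0.06969    0.04646    0.04646    0.02323
  Equil       0.4855      3.484      14.61      2.182
  solve Keq expr → x = 0.02323; check Q = 4.9370e+04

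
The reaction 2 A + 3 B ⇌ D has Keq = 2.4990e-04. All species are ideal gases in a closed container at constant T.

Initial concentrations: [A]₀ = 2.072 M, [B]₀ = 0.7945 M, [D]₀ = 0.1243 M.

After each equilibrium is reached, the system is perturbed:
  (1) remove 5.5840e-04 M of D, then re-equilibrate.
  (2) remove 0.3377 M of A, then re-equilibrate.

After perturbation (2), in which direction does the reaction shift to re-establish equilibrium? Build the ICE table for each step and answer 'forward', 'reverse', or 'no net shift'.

Q₀ = 0.05773 vs Keq = 2.4990e-04 ⇒ Q>K, reverse
Step 1:
                    A           B           D
  I             2.072      0.7945      0.1243
  C            0.2444      0.3666     -0.1222
  E             2.316       1.161    0.002099
  solve Keq expr → x = -0.1222; check Q = 2.4990e-04
Then remove 5.5840e-04 M of D.
Step 2:
                    A           B           D
  I             2.316       1.161    0.001541
  C         -0.001095   -0.001643  5.4753e-04
  E             2.315       1.159    0.002088
  solve Keq expr → x = 5.4753e-04; check Q = 2.4990e-04
Then remove 0.3377 M of A.
Step 3:
                    A           B           D
  I             1.978       1.159    0.002088
  C          0.001113    0.001669 -5.5639e-04
  E             1.979       1.161    0.001532
  solve Keq expr → x = -5.5639e-04; check Q = 2.4990e-04

Direction: reverse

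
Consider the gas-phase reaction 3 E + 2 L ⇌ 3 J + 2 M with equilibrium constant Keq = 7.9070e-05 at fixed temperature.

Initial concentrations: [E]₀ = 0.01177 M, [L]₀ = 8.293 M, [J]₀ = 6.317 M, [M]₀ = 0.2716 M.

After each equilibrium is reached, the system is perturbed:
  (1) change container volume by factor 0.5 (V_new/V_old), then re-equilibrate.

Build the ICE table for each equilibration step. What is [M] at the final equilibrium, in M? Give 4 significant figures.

[M]_eq = 0.002853 M

Q₀ = 1.6582e+05 vs Keq = 7.9070e-05 ⇒ Q>K, reverse
Step 1:
                    E           L           J           M
  init        0.01177       8.293       6.317      0.2716
  Δ            0.4053      0.2702     -0.4053     -0.2702
  eq            0.417       8.563       5.912    0.001427
  solve Keq expr → x = -0.1351; check Q = 7.9070e-05
Then change container volume by factor 0.5 (V_new/V_old).
Step 2:
                    E           L           J           M
  init         0.8341       17.13       11.82    0.002853
  Δ                 0           0           0           0
  eq           0.8341       17.13       11.82    0.002853
  solve Keq expr → x = 0; check Q = 7.9070e-05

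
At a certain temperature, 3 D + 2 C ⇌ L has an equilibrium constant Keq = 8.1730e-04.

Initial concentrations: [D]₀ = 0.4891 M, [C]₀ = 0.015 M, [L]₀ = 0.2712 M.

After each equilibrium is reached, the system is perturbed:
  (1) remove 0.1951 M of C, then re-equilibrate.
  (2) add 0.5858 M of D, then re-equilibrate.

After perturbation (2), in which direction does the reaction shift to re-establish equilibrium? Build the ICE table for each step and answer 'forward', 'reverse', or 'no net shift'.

Q₀ = 1.0302e+04 vs Keq = 8.1730e-04 ⇒ Q>K, reverse
Step 1:
                   D          C          L
  I           0.4891      0.015     0.2712
  C           0.8119     0.5413    -0.2706
  E            1.301     0.5563 5.5698e-04
  solve Keq expr → x = -0.2706; check Q = 8.1730e-04
Then remove 0.1951 M of C.
Step 2:
                   D          C          L
  I            1.301     0.3612 5.5698e-04
  C       9.6245e-04 6.4163e-04 -3.2082e-04
  E            1.302     0.3618 2.3616e-04
  solve Keq expr → x = -3.2082e-04; check Q = 8.1730e-04
Then add 0.5858 M of D.
Step 3:
                   D          C          L
  I            1.888     0.3618 2.3616e-04
  C        -0.001435 -9.5653e-04 4.7826e-04
  E            1.886     0.3609 7.1443e-04
  solve Keq expr → x = 4.7826e-04; check Q = 8.1730e-04

Direction: forward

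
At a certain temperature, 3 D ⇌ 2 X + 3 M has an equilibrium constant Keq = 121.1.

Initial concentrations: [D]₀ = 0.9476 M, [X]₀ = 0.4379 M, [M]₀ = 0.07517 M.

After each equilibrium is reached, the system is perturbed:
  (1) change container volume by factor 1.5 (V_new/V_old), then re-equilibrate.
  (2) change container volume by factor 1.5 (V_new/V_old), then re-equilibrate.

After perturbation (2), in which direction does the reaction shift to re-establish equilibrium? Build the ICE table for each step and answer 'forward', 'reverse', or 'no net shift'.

Q₀ = 9.5721e-05 vs Keq = 121.1 ⇒ Q<K, forward
Step 1:
                   D          X          M
  I           0.9476     0.4379    0.07517
  C          -0.7797     0.5198     0.7797
  E           0.1679     0.9577     0.8549
  solve Keq expr → x = 0.2599; check Q = 121.1
Then change container volume by factor 1.5 (V_new/V_old).
Step 2:
                   D          X          M
  I           0.1119     0.6385     0.5699
  C         -0.02188    0.01459    0.02188
  E          0.09004     0.6531     0.5918
  solve Keq expr → x = 0.007295; check Q = 121.1
Then change container volume by factor 1.5 (V_new/V_old).
Step 3:
                   D          X          M
  I          0.06003     0.4354     0.3945
  C         -0.01221   0.008142    0.01221
  E          0.04781     0.4435     0.4068
  solve Keq expr → x = 0.004071; check Q = 121.1

Direction: forward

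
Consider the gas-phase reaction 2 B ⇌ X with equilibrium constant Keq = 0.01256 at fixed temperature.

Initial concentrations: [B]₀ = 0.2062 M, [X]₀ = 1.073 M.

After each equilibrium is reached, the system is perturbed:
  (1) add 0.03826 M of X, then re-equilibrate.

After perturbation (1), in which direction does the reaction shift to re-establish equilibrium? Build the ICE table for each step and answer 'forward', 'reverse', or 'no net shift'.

Q₀ = 25.24 vs Keq = 0.01256 ⇒ Q>K, reverse
Step 1:
                  B         X
  Initial    0.2062     1.073
  Change      2.021    -1.011
  Equil       2.228   0.06232
  solve Keq expr → x = -1.011; check Q = 0.01256
Then add 0.03826 M of X.
Step 2:
                  B         X
  Initial     2.228    0.1006
  Change    0.06871  -0.03436
  Equil       2.296   0.06623
  solve Keq expr → x = -0.03436; check Q = 0.01256

Direction: reverse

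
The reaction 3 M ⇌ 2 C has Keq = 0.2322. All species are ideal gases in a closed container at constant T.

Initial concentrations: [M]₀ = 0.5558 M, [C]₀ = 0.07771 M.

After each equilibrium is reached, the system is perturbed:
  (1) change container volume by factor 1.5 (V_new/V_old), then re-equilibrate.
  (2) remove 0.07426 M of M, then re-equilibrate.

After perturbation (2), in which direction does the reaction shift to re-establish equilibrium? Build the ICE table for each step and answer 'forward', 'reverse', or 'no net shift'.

Q₀ = 0.03517 vs Keq = 0.2322 ⇒ Q<K, forward
Step 1:
                    M           C
  init         0.5558     0.07771
  Δ           -0.1034     0.06892
  eq           0.4524      0.1466
  solve Keq expr → x = 0.03446; check Q = 0.2322
Then change container volume by factor 1.5 (V_new/V_old).
Step 2:
                    M           C
  init         0.3016     0.09776
  Δ           0.01678    -0.01119
  eq           0.3184     0.08657
  solve Keq expr → x = -0.005593; check Q = 0.2322
Then remove 0.07426 M of M.
Step 3:
                    M           C
  init         0.2441     0.08657
  Δ           0.02752    -0.01835
  eq           0.2716     0.06822
  solve Keq expr → x = -0.009173; check Q = 0.2322

Direction: reverse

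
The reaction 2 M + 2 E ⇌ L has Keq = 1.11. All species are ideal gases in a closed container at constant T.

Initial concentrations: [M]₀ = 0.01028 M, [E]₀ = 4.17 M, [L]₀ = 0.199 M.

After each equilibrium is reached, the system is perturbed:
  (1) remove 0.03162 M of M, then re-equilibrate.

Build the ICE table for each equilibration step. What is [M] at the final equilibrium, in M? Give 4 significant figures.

Q₀ = 108.3 vs Keq = 1.11 ⇒ Q>K, reverse
Step 1:
                  M         E         L
  Initial   0.01028      4.17     0.199
  Change    0.07894   0.07894  -0.03947
  Equil     0.08922     4.249    0.1595
  solve Keq expr → x = -0.03947; check Q = 1.11
Then remove 0.03162 M of M.
Step 2:
                  M         E         L
  Initial    0.0576     4.249    0.1595
  Change    0.02719   0.02719   -0.0136
  Equil     0.08479     4.276    0.1459
  solve Keq expr → x = -0.0136; check Q = 1.11

[M]_eq = 0.08479 M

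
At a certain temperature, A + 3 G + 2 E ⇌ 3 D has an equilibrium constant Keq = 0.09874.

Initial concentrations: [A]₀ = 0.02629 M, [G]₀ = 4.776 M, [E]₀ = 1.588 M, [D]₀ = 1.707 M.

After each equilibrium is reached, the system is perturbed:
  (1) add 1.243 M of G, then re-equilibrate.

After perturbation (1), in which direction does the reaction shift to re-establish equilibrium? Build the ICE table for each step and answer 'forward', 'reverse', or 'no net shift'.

Direction: forward

Q₀ = 0.6887 vs Keq = 0.09874 ⇒ Q>K, reverse
Step 1:
                   A          G          E          D
  init       0.02629      4.776      1.588      1.707
  Δ          0.06768     0.2031     0.1354    -0.2031
  eq         0.09397      4.979      1.723      1.504
  solve Keq expr → x = -0.06768; check Q = 0.09874
Then add 1.243 M of G.
Step 2:
                   A          G          E          D
  init       0.09397      6.222      1.723      1.504
  Δ          -0.0298   -0.08941   -0.05961    0.08941
  eq         0.06417      6.133      1.664      1.593
  solve Keq expr → x = 0.0298; check Q = 0.09874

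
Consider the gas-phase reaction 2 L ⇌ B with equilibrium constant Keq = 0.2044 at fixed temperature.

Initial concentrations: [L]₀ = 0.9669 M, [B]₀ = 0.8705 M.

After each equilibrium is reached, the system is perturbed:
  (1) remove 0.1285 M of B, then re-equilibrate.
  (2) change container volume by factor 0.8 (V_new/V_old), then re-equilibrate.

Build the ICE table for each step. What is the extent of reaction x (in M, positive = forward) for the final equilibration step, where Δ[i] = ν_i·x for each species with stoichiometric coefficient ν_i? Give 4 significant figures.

Q₀ = 0.9311 vs Keq = 0.2044 ⇒ Q>K, reverse
Step 1:
                    L           B
  I            0.9669      0.8705
  C            0.6596     -0.3298
  E             1.626      0.5407
  solve Keq expr → x = -0.3298; check Q = 0.2044
Then remove 0.1285 M of B.
Step 2:
                    L           B
  I             1.626      0.4122
  C           -0.1125     0.05627
  E             1.514      0.4685
  solve Keq expr → x = 0.05627; check Q = 0.2044
Then change container volume by factor 0.8 (V_new/V_old).
Step 3:
                    L           B
  I             1.892      0.5856
  C           -0.1172     0.05858
  E             1.775      0.6442
  solve Keq expr → x = 0.05858; check Q = 0.2044

x = 0.05858 M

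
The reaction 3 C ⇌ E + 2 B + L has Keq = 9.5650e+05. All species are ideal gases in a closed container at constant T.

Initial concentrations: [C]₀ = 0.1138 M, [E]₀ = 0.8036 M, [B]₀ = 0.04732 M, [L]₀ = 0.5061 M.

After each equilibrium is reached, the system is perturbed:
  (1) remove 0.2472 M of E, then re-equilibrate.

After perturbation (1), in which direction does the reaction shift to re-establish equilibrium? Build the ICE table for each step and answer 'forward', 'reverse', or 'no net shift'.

Q₀ = 0.6179 vs Keq = 9.5650e+05 ⇒ Q<K, forward
Step 1:
                   C          E          B          L
  Initial     0.1138     0.8036    0.04732     0.5061
  Change     -0.1119    0.03729    0.07459    0.03729
  Equil     0.001922     0.8409     0.1219     0.5434
  solve Keq expr → x = 0.03729; check Q = 9.5650e+05
Then remove 0.2472 M of E.
Step 2:
                   C          E          B          L
  Initial   0.001922     0.5937     0.1219     0.5434
  Change  -2.0911e-04 6.9704e-05 1.3941e-04 6.9704e-05
  Equil     0.001713     0.5938      0.122     0.5435
  solve Keq expr → x = 6.9704e-05; check Q = 9.5650e+05

Direction: forward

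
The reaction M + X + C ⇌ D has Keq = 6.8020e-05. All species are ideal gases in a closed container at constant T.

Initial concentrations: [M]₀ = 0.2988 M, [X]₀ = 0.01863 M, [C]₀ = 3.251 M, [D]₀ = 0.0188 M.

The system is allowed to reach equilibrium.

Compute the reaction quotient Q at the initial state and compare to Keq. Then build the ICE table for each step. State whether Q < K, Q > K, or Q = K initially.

Q₀ = 1.039 vs Keq = 6.8020e-05 ⇒ Q>K, reverse
Step 1:
                    M           X           C           D
  init         0.2988     0.01863       3.251      0.0188
  Δ            0.0188      0.0188      0.0188     -0.0188
  eq           0.3176     0.03743        3.27  2.6438e-06
  solve Keq expr → x = -0.0188; check Q = 6.8020e-05

Q₀ = 1.039; Q > K (proceeds reverse)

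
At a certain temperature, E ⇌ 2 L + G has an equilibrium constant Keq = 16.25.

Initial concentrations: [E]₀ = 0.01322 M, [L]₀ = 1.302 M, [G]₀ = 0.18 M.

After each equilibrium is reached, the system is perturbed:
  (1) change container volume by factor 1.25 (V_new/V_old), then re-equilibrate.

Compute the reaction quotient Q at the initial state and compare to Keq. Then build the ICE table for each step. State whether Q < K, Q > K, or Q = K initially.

Q₀ = 23.08 vs Keq = 16.25 ⇒ Q>K, reverse
Step 1:
                    E           L           G
  I           0.01322       1.302        0.18
  C           0.00479    -0.00958    -0.00479
  E           0.01801       1.292      0.1752
  solve Keq expr → x = -0.00479; check Q = 16.25
Then change container volume by factor 1.25 (V_new/V_old).
Step 2:
                    E           L           G
  I           0.01441       1.034      0.1402
  C         -0.004703    0.009407    0.004703
  E          0.009705       1.043      0.1449
  solve Keq expr → x = 0.004703; check Q = 16.25

Q₀ = 23.08; Q > K (proceeds reverse)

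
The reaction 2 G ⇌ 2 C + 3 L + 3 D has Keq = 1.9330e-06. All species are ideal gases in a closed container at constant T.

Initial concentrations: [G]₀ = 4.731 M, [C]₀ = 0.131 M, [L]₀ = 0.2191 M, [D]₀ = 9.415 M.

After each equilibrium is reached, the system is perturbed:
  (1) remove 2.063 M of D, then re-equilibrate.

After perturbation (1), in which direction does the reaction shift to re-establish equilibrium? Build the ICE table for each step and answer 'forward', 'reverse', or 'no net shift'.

Q₀ = 0.00673 vs Keq = 1.9330e-06 ⇒ Q>K, reverse
Step 1:
                    G           C           L           D
  Initial       4.731       0.131      0.2191       9.415
  Change       0.1111     -0.1111     -0.1666     -0.1666
  Equil         4.842     0.01991     0.05247       9.248
  solve Keq expr → x = -0.05554; check Q = 1.9330e-06
Then remove 2.063 M of D.
Step 2:
                    G           C           L           D
  Initial       4.842     0.01991     0.05247       7.185
  Change    -0.004387    0.004387    0.006581    0.006581
  Equil         4.838      0.0243     0.05905       7.192
  solve Keq expr → x = 0.002194; check Q = 1.9330e-06

Direction: forward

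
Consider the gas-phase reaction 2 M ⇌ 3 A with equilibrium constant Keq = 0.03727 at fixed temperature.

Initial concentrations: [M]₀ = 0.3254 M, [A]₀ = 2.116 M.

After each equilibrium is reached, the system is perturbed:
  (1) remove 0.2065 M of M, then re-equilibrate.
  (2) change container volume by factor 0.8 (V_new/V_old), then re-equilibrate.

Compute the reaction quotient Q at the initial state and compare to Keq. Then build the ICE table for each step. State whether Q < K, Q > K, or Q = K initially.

Q₀ = 89.48; Q > K (proceeds reverse)

Q₀ = 89.48 vs Keq = 0.03727 ⇒ Q>K, reverse
Step 1:
                    M           A
  Initial      0.3254       2.116
  Change        1.125      -1.688
  Equil         1.451      0.4281
  solve Keq expr → x = -0.5626; check Q = 0.03727
Then remove 0.2065 M of M.
Step 2:
                    M           A
  Initial       1.244      0.4281
  Change      0.02441    -0.03661
  Equil         1.269      0.3914
  solve Keq expr → x = -0.0122; check Q = 0.03727
Then change container volume by factor 0.8 (V_new/V_old).
Step 3:
                    M           A
  Initial       1.586      0.4893
  Change      0.02075    -0.03112
  Equil         1.607      0.4582
  solve Keq expr → x = -0.01037; check Q = 0.03727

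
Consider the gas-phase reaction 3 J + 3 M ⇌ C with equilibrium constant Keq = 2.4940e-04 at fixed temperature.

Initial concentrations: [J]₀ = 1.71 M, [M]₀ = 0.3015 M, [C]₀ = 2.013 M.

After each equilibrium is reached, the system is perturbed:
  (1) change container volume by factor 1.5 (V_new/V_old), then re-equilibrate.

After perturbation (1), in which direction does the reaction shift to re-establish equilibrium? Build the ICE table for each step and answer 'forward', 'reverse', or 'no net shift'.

Direction: reverse

Q₀ = 14.69 vs Keq = 2.4940e-04 ⇒ Q>K, reverse
Step 1:
                    J           M           C
  I              1.71      0.3015       2.013
  C             3.041       3.041      -1.014
  E             4.751       3.343      0.9992
  solve Keq expr → x = -1.014; check Q = 2.4940e-04
Then change container volume by factor 1.5 (V_new/V_old).
Step 2:
                    J           M           C
  I             3.168       2.229      0.6662
  C            0.7691      0.7691     -0.2564
  E             3.937       2.998      0.4098
  solve Keq expr → x = -0.2564; check Q = 2.4940e-04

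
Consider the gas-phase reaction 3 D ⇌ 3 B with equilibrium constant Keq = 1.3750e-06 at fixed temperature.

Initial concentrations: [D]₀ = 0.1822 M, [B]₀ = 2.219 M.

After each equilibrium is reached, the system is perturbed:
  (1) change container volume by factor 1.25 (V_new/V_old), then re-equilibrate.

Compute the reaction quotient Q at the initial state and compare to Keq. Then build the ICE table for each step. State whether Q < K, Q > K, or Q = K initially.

Q₀ = 1806; Q > K (proceeds reverse)

Q₀ = 1806 vs Keq = 1.3750e-06 ⇒ Q>K, reverse
Step 1:
                  D         B
  init       0.1822     2.219
  Δ           2.193    -2.193
  eq          2.375   0.02641
  solve Keq expr → x = -0.7309; check Q = 1.3750e-06
Then change container volume by factor 1.25 (V_new/V_old).
Step 2:
                  D         B
  init          1.9   0.02113
  Δ               0         0
  eq            1.9   0.02113
  solve Keq expr → x = 0; check Q = 1.3750e-06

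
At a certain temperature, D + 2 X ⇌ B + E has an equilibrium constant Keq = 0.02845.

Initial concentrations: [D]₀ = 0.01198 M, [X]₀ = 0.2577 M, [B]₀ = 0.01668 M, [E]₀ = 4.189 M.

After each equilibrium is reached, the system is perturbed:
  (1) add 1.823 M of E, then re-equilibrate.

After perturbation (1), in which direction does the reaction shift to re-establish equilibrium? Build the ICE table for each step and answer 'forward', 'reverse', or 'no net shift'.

Q₀ = 87.83 vs Keq = 0.02845 ⇒ Q>K, reverse
Step 1:
                  D         X         B         E
  init      0.01198    0.2577   0.01668     4.189
  Δ         0.01666   0.03333  -0.01666  -0.01666
  eq        0.02864     0.291 1.6542e-05     4.172
  solve Keq expr → x = -0.01666; check Q = 0.02845
Then add 1.823 M of E.
Step 2:
                  D         X         B         E
  init      0.02864     0.291 1.6542e-05     5.995
  Δ       5.0272e-06 1.0054e-05 -5.0272e-06 -5.0272e-06
  eq        0.02865     0.291 1.1515e-05     5.995
  solve Keq expr → x = -5.0272e-06; check Q = 0.02845

Direction: reverse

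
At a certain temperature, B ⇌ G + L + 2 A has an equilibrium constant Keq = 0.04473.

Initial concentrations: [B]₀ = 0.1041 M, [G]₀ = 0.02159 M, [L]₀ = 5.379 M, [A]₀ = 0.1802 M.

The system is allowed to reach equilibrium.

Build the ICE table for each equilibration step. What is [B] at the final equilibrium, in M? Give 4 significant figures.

Q₀ = 0.03623 vs Keq = 0.04473 ⇒ Q<K, forward
Step 1:
                   B          G          L          A
  I           0.1041    0.02159      5.379     0.1802
  C        -0.002799   0.002799   0.002799   0.005599
  E           0.1013    0.02439      5.382     0.1858
  solve Keq expr → x = 0.002799; check Q = 0.04473

[B]_eq = 0.1013 M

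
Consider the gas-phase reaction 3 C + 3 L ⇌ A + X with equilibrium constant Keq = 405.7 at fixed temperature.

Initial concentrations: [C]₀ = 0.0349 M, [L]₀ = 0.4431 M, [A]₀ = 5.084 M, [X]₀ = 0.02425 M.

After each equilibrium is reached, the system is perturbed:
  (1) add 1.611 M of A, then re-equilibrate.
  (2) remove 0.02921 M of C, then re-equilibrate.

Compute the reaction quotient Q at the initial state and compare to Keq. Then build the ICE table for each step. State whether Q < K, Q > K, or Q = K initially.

Q₀ = 3.3338e+04 vs Keq = 405.7 ⇒ Q>K, reverse
Step 1:
                    C           L           A           X
  init         0.0349      0.4431       5.084     0.02425
  Δ           0.05291     0.05291    -0.01764    -0.01764
  eq          0.08781       0.496       5.066    0.006615
  solve Keq expr → x = -0.01764; check Q = 405.7
Then add 1.611 M of A.
Step 2:
                    C           L           A           X
  init        0.08781       0.496       6.677    0.006615
  Δ          0.002931    0.002931 -9.7686e-04 -9.7686e-04
  eq          0.09074      0.4989       6.676    0.005638
  solve Keq expr → x = -9.7686e-04; check Q = 405.7
Then remove 0.02921 M of C.
Step 3:
                    C           L           A           X
  init        0.06153      0.4989       6.676    0.005638
  Δ          0.008666    0.008666   -0.002889   -0.002889
  eq          0.07019      0.5076       6.673     0.00275
  solve Keq expr → x = -0.002889; check Q = 405.7

Q₀ = 3.3338e+04; Q > K (proceeds reverse)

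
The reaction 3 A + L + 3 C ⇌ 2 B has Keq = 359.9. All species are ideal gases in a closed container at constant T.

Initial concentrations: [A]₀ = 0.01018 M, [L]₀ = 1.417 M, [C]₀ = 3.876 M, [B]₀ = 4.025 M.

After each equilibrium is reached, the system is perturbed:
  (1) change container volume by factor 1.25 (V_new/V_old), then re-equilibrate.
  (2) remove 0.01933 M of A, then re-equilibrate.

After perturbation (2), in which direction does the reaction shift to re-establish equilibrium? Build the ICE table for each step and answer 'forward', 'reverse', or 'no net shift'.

Direction: reverse

Q₀ = 1.8611e+05 vs Keq = 359.9 ⇒ Q>K, reverse
Step 1:
                    A           L           C           B
  init        0.01018       1.417       3.876       4.025
  Δ           0.06906     0.02302     0.06906    -0.04604
  eq          0.07924        1.44       3.945       3.979
  solve Keq expr → x = -0.02302; check Q = 359.9
Then change container volume by factor 1.25 (V_new/V_old).
Step 2:
                    A           L           C           B
  init        0.06339       1.152       3.156       3.183
  Δ           0.02719    0.009063     0.02719    -0.01813
  eq          0.09058       1.161       3.183       3.165
  solve Keq expr → x = -0.009063; check Q = 359.9
Then remove 0.01933 M of A.
Step 3:
                    A           L           C           B
  init        0.07125       1.161       3.183       3.165
  Δ           0.01842    0.006139     0.01842    -0.01228
  eq          0.08967       1.167       3.202       3.153
  solve Keq expr → x = -0.006139; check Q = 359.9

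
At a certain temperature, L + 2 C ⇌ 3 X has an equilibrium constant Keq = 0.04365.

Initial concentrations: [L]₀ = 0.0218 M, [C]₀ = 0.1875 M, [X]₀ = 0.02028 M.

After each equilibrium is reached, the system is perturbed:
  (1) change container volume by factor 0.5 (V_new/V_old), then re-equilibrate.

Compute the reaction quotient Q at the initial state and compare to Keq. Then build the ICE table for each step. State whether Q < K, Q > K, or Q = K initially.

Q₀ = 0.01088 vs Keq = 0.04365 ⇒ Q<K, forward
Step 1:
                    L           C           X
  I            0.0218      0.1875     0.02028
  C         -0.003195    -0.00639    0.009585
  E            0.0186      0.1811     0.02987
  solve Keq expr → x = 0.003195; check Q = 0.04365
Then change container volume by factor 0.5 (V_new/V_old).
Step 2:
                    L           C           X
  I           0.03721      0.3622     0.05973
  C                 0           0           0
  E           0.03721      0.3622     0.05973
  solve Keq expr → x = 0; check Q = 0.04365

Q₀ = 0.01088; Q < K (proceeds forward)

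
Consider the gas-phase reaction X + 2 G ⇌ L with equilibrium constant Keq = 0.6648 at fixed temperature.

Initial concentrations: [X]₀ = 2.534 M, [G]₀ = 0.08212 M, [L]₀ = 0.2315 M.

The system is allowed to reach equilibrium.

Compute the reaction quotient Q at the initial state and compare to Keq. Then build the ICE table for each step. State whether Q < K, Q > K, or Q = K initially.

Q₀ = 13.55 vs Keq = 0.6648 ⇒ Q>K, reverse
Step 1:
                  X         G         L
  Initial     2.534   0.08212    0.2315
  Change    0.09738    0.1948  -0.09738
  Equil       2.631    0.2769    0.1341
  solve Keq expr → x = -0.09738; check Q = 0.6648

Q₀ = 13.55; Q > K (proceeds reverse)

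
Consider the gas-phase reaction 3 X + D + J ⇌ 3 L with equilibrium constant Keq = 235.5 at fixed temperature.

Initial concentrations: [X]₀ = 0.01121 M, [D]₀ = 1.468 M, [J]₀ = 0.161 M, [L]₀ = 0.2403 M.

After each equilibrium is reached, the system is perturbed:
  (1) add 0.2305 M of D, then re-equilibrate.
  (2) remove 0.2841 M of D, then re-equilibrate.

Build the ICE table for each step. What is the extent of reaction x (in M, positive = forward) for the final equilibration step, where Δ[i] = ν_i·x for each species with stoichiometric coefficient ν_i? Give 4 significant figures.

Q₀ = 4.1677e+04 vs Keq = 235.5 ⇒ Q>K, reverse
Step 1:
                   X          D          J          L
  Initial    0.01121      1.468      0.161     0.2403
  Change     0.03979    0.01326    0.01326   -0.03979
  Equil        0.051      1.481     0.1743     0.2005
  solve Keq expr → x = -0.01326; check Q = 235.5
Then add 0.2305 M of D.
Step 2:
                   X          D          J          L
  Initial      0.051      1.712     0.1743     0.2005
  Change    -0.00188 -6.2657e-04 -6.2657e-04    0.00188
  Equil      0.04912      1.711     0.1736     0.2024
  solve Keq expr → x = 6.2657e-04; check Q = 235.5
Then remove 0.2841 M of D.
Step 3:
                   X          D          J          L
  Initial    0.04912      1.427     0.1736     0.2024
  Change    0.002367 7.8891e-04 7.8891e-04  -0.002367
  Equil      0.05148      1.428     0.1744        0.2
  solve Keq expr → x = -7.8891e-04; check Q = 235.5

x = -7.8891e-04 M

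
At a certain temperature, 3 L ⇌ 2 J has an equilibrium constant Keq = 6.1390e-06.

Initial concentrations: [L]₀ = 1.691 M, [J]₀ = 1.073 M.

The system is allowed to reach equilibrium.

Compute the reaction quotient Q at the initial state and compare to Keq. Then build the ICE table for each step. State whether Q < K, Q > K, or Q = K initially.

Q₀ = 0.2381; Q > K (proceeds reverse)

Q₀ = 0.2381 vs Keq = 6.1390e-06 ⇒ Q>K, reverse
Step 1:
                  L         J
  init        1.691     1.073
  Δ           1.587    -1.058
  eq          3.278   0.01471
  solve Keq expr → x = -0.5291; check Q = 6.1390e-06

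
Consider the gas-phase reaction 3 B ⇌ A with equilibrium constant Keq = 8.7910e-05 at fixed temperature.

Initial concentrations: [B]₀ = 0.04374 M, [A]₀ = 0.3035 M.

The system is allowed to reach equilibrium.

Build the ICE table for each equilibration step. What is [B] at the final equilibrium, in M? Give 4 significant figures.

[B]_eq = 0.954 M

Q₀ = 3627 vs Keq = 8.7910e-05 ⇒ Q>K, reverse
Step 1:
                    B           A
  Initial     0.04374      0.3035
  Change       0.9103     -0.3034
  Equil         0.954  7.6331e-05
  solve Keq expr → x = -0.3034; check Q = 8.7910e-05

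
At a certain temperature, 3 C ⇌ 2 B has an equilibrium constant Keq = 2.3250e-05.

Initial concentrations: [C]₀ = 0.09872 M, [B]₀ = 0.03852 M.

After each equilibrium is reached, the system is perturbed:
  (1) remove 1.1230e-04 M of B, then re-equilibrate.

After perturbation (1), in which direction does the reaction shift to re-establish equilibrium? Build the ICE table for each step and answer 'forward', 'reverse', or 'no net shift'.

Direction: forward

Q₀ = 1.542 vs Keq = 2.3250e-05 ⇒ Q>K, reverse
Step 1:
                  C         B
  init      0.09872   0.03852
  Δ         0.05733  -0.03822
  eq         0.1561 2.9725e-04
  solve Keq expr → x = -0.01911; check Q = 2.3250e-05
Then remove 1.1230e-04 M of B.
Step 2:
                  C         B
  init       0.1561 1.8495e-04
  Δ       -1.6773e-04 1.1182e-04
  eq         0.1559 2.9677e-04
  solve Keq expr → x = 5.5910e-05; check Q = 2.3250e-05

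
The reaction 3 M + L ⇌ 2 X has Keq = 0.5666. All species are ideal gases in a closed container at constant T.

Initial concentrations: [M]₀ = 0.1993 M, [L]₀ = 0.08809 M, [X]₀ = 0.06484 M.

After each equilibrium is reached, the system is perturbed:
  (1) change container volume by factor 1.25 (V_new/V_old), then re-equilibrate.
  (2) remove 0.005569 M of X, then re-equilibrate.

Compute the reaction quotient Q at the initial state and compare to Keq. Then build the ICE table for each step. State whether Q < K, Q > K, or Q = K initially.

Q₀ = 6.029; Q > K (proceeds reverse)

Q₀ = 6.029 vs Keq = 0.5666 ⇒ Q>K, reverse
Step 1:
                   M          L          X
  init        0.1993    0.08809    0.06484
  Δ          0.05132    0.01711   -0.03421
  eq          0.2506     0.1052    0.03063
  solve Keq expr → x = -0.01711; check Q = 0.5666
Then change container volume by factor 1.25 (V_new/V_old).
Step 2:
                   M          L          X
  init        0.2005    0.08416     0.0245
  Δ         0.005734   0.001911  -0.003823
  eq          0.2062    0.08607    0.02068
  solve Keq expr → x = -0.001911; check Q = 0.5666
Then remove 0.005569 M of X.
Step 3:
                   M          L          X
  init        0.2062    0.08607    0.01511
  Δ        -0.006519  -0.002173   0.004346
  eq          0.1997    0.08389    0.01946
  solve Keq expr → x = 0.002173; check Q = 0.5666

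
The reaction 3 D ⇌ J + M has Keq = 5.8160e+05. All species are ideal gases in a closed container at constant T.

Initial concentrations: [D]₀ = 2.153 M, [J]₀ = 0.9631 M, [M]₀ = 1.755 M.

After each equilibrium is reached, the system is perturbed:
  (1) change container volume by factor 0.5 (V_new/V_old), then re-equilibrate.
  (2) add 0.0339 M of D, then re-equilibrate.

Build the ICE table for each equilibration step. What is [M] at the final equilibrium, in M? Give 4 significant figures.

[M]_eq = 4.946 M

Q₀ = 0.1694 vs Keq = 5.8160e+05 ⇒ Q<K, forward
Step 1:
                    D           J           M
  Initial       2.153      0.9631       1.755
  Change       -2.134      0.7113      0.7113
  Equil       0.01922       1.674       2.466
  solve Keq expr → x = 0.7113; check Q = 5.8160e+05
Then change container volume by factor 0.5 (V_new/V_old).
Step 2:
                    D           J           M
  Initial     0.03844       3.349       4.933
  Change    -0.007917    0.002639    0.002639
  Equil       0.03052       3.351       4.935
  solve Keq expr → x = 0.002639; check Q = 5.8160e+05
Then add 0.0339 M of D.
Step 3:
                    D           J           M
  Initial     0.06442       3.351       4.935
  Change     -0.03384     0.01128     0.01128
  Equil       0.03058       3.363       4.946
  solve Keq expr → x = 0.01128; check Q = 5.8160e+05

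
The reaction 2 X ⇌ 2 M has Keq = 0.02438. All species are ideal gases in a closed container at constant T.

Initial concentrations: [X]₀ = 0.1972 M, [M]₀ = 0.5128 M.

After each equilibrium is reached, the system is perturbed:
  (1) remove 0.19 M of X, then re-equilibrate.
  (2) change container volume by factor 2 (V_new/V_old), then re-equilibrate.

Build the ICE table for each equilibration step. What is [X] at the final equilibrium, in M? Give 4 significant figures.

[X]_eq = 0.2249 M

Q₀ = 6.762 vs Keq = 0.02438 ⇒ Q>K, reverse
Step 1:
                  X         M
  Initial    0.1972    0.5128
  Change     0.4169   -0.4169
  Equil      0.6141   0.09589
  solve Keq expr → x = -0.2085; check Q = 0.02438
Then remove 0.19 M of X.
Step 2:
                  X         M
  Initial    0.4241   0.09589
  Change    0.02566  -0.02566
  Equil      0.4498   0.07023
  solve Keq expr → x = -0.01283; check Q = 0.02438
Then change container volume by factor 2 (V_new/V_old).
Step 3:
                  X         M
  Initial    0.2249   0.03511
  Change          0         0
  Equil      0.2249   0.03511
  solve Keq expr → x = 0; check Q = 0.02438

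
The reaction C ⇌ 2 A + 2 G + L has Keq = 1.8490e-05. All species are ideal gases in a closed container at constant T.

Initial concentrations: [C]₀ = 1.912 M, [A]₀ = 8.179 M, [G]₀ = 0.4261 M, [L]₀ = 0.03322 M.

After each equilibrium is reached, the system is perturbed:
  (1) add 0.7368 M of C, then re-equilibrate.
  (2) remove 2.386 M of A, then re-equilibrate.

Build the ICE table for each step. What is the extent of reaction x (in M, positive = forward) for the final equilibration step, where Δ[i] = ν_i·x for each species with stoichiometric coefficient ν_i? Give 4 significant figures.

Q₀ = 0.211 vs Keq = 1.8490e-05 ⇒ Q>K, reverse
Step 1:
                    C           A           G           L
  init          1.912       8.179      0.4261     0.03322
  Δ           0.03322    -0.06643    -0.06643    -0.03322
  eq            1.945       8.113      0.3597  4.2246e-06
  solve Keq expr → x = -0.03322; check Q = 1.8490e-05
Then add 0.7368 M of C.
Step 2:
                    C           A           G           L
  init          2.682       8.113      0.3597  4.2246e-06
  Δ       -1.6001e-06  3.2001e-06  3.2001e-06  1.6001e-06
  eq            2.682       8.113      0.3597  5.8246e-06
  solve Keq expr → x = 1.6001e-06; check Q = 1.8490e-05
Then remove 2.386 M of A.
Step 3:
                    C           A           G           L
  init          2.682       5.727      0.3597  5.8246e-06
  Δ       -5.8640e-06  1.1728e-05  1.1728e-05  5.8640e-06
  eq            2.682       5.727      0.3597  1.1689e-05
  solve Keq expr → x = 5.8640e-06; check Q = 1.8490e-05

x = 5.8640e-06 M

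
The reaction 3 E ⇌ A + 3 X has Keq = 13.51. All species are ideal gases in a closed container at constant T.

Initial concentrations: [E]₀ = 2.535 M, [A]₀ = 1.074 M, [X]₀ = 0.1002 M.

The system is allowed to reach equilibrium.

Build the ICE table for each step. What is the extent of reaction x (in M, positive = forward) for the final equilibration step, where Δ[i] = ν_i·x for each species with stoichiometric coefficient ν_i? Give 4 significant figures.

x = 0.5546 M

Q₀ = 6.6324e-05 vs Keq = 13.51 ⇒ Q<K, forward
Step 1:
                   E          A          X
  init         2.535      1.074     0.1002
  Δ           -1.664     0.5546      1.664
  eq          0.8713      1.629      1.764
  solve Keq expr → x = 0.5546; check Q = 13.51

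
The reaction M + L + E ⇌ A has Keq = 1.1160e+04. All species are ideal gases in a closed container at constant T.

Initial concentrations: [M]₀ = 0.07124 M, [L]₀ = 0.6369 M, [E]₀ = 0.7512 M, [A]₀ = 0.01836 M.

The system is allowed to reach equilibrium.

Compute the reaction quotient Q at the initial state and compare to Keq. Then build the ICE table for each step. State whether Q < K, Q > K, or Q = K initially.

Q₀ = 0.5387 vs Keq = 1.1160e+04 ⇒ Q<K, forward
Step 1:
                   M          L          E          A
  Initial    0.07124     0.6369     0.7512    0.01836
  Change    -0.07122   -0.07122   -0.07122    0.07122
  Equil   2.0868e-05     0.5657       0.68    0.08958
  solve Keq expr → x = 0.07122; check Q = 1.1160e+04

Q₀ = 0.5387; Q < K (proceeds forward)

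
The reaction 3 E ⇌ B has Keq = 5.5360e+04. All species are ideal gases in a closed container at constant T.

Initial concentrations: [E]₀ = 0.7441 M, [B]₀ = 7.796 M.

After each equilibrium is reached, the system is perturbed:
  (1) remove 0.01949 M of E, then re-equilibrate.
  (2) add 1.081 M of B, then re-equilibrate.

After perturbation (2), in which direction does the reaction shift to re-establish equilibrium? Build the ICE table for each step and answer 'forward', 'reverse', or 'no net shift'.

Direction: reverse

Q₀ = 18.92 vs Keq = 5.5360e+04 ⇒ Q<K, forward
Step 1:
                  E         B
  init       0.7441     7.796
  Δ         -0.6916    0.2305
  eq        0.05253     8.027
  solve Keq expr → x = 0.2305; check Q = 5.5360e+04
Then remove 0.01949 M of E.
Step 2:
                  E         B
  init      0.03304     8.027
  Δ         0.01948 -0.006492
  eq        0.05252      8.02
  solve Keq expr → x = -0.006492; check Q = 5.5360e+04
Then add 1.081 M of B.
Step 3:
                  E         B
  init      0.05252     9.101
  Δ        0.002259 -7.5315e-04
  eq        0.05478       9.1
  solve Keq expr → x = -7.5315e-04; check Q = 5.5360e+04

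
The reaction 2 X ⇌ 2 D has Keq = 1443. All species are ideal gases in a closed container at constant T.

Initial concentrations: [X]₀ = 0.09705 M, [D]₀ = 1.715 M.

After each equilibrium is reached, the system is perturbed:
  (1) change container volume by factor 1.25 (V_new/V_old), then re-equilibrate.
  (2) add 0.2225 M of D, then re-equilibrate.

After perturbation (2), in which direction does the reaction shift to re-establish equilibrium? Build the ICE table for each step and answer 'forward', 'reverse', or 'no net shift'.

Direction: reverse

Q₀ = 312.3 vs Keq = 1443 ⇒ Q<K, forward
Step 1:
                   X          D
  init       0.09705      1.715
  Δ         -0.05057    0.05057
  eq         0.04648      1.766
  solve Keq expr → x = 0.02529; check Q = 1443
Then change container volume by factor 1.25 (V_new/V_old).
Step 2:
                   X          D
  init       0.03718      1.412
  Δ                0          0
  eq         0.03718      1.412
  solve Keq expr → x = 0; check Q = 1443
Then add 0.2225 M of D.
Step 3:
                   X          D
  init       0.03718      1.635
  Δ         0.005707  -0.005707
  eq         0.04289      1.629
  solve Keq expr → x = -0.002854; check Q = 1443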